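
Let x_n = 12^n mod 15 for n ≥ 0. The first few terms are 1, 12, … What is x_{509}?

12

x_0 = 1; x_1 = 12; x_2 = 9; x_3 = 3; x_4 = 6; x_5 = 12.
Since x_5 = x_1 = 12, the sequence is eventually periodic: after a pre-period of length 1 it cycles with period 4.
For n ≥ 1, x_n depends only on (n - 1) mod 4. (509 - 1) mod 4 = 0, so x_{509} = x_1 = 12.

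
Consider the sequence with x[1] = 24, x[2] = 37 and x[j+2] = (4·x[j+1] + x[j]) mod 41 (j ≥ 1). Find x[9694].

Computing terms: x[1] = 24, x[2] = 37, x[3] = 8, x[4] = 28, x[5] = 38, x[6] = 16, x[7] = 20, x[8] = 14, x[9] = 35, x[10] = 31, x[11] = 36, x[12] = 11, x[13] = 39, x[14] = 3, x[15] = 10, x[16] = 2, x[17] = 18, x[18] = 33, x[19] = 27, x[20] = 18, x[21] = 17, x[22] = 4, x[23] = 33, x[24] = 13, x[25] = 3, x[26] = 25, x[27] = 21, x[28] = 27, x[29] = 6, x[30] = 10, x[31] = 5, x[32] = 30, x[33] = 2, x[34] = 38, x[35] = 31, x[36] = 39, x[37] = 23, x[38] = 8, x[39] = 14, x[40] = 23, x[41] = 24, x[42] = 37.
The sequence repeats with period 40.
(9694 - 1) mod 40 = 13, so x[9694] = x[14] = 3.

3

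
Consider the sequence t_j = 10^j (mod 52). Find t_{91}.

36

We have t_1 = 10,  t_2 = 48,  t_3 = 12,  t_4 = 16,  t_5 = 4,  t_6 = 40,  t_7 = 36,  t_8 = 48.
Since t_8 = t_2 = 48, the sequence is eventually periodic: after a pre-period of length 1 it cycles with period 6.
For j ≥ 2, t_j depends only on (j - 2) mod 6. (91 - 2) mod 6 = 5, so t_{91} = t_7 = 36.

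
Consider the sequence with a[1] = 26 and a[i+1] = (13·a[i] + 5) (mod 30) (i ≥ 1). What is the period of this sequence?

a[1] = 26, a[2] = 13, a[3] = 24, a[4] = 17, a[5] = 16, a[6] = 3, a[7] = 14, a[8] = 7, a[9] = 6, a[10] = 23, a[11] = 4, a[12] = 27, a[13] = 26.
Since a[13] = a[1] = 26, the sequence is periodic with period 12.

12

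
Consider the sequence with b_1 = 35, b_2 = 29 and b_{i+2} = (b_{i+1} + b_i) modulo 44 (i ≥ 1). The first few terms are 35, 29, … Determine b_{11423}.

9

b_1 = 35; b_2 = 29; b_3 = 20; b_4 = 5; b_5 = 25; b_6 = 30; b_7 = 11; b_8 = 41; b_9 = 8; b_{10} = 5; b_{11} = 13; b_{12} = 18; b_{13} = 31; b_{14} = 5; b_{15} = 36; b_{16} = 41; b_{17} = 33; b_{18} = 30; b_{19} = 19; b_{20} = 5; b_{21} = 24; b_{22} = 29; b_{23} = 9; b_{24} = 38; b_{25} = 3; b_{26} = 41; b_{27} = 0; b_{28} = 41; b_{29} = 41; b_{30} = 38; b_{31} = 35; b_{32} = 29.
The sequence repeats with period 30.
(11423 - 1) mod 30 = 22, so b_{11423} = b_{23} = 9.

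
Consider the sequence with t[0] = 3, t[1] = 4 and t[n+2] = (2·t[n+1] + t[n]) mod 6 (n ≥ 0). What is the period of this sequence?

We have t[0] = 3, t[1] = 4, t[2] = 5, t[3] = 2, t[4] = 3, t[5] = 2, t[6] = 1, t[7] = 4, t[8] = 3, t[9] = 4.
The sequence repeats with period 8.

8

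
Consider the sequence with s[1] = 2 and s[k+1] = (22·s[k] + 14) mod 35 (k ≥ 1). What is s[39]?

Computing terms: s[1] = 2, s[2] = 23, s[3] = 30, s[4] = 9, s[5] = 2.
Since s[5] = s[1] = 2, the sequence is periodic with period 4.
(39 - 1) mod 4 = 2, so s[39] = s[3] = 30.

30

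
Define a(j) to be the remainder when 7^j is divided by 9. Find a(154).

Listing terms: a(0) = 1, a(1) = 7, a(2) = 4, a(3) = 1.
The sequence repeats with period 3.
So a(154) = a(0 + ((154-0) mod 3)) = a(1) = 7.

7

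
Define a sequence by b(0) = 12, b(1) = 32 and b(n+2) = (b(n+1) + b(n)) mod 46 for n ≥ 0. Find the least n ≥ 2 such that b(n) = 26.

23

Listing terms: b(0) = 12, b(1) = 32, b(2) = 44, b(3) = 30, b(4) = 28, b(5) = 12, b(6) = 40, b(7) = 6, b(8) = 0, b(9) = 6, b(10) = 6, b(11) = 12, b(12) = 18, b(13) = 30, b(14) = 2, b(15) = 32, b(16) = 34, b(17) = 20, b(18) = 8, b(19) = 28, b(20) = 36, b(21) = 18, b(22) = 8, b(23) = 26, b(24) = 34, b(25) = 14, b(26) = 2, b(27) = 16, b(28) = 18, b(29) = 34, b(30) = 6, b(31) = 40, b(32) = 0, b(33) = 40, b(34) = 40, b(35) = 34, b(36) = 28, b(37) = 16, b(38) = 44, b(39) = 14, b(40) = 12, b(41) = 26, b(42) = 38, b(43) = 18, b(44) = 10, b(45) = 28, b(46) = 38, b(47) = 20, b(48) = 12, b(49) = 32.
The sequence repeats with period 48.
The value 26 first appears (with n ≥ 2) at b(23).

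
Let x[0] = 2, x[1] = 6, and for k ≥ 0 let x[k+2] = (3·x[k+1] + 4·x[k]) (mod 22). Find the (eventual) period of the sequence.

10

Listing terms: x[0] = 2, x[1] = 6, x[2] = 4, x[3] = 14, x[4] = 14, x[5] = 10, x[6] = 20, x[7] = 12, x[8] = 6, x[9] = 0, x[10] = 2, x[11] = 6.
The sequence repeats with period 10.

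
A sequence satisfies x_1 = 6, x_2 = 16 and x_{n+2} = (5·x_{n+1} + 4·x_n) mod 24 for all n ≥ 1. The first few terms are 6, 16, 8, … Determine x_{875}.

8

Computing terms: x_1 = 6,  x_2 = 16,  x_3 = 8,  x_4 = 8,  x_5 = 0,  x_6 = 8,  x_7 = 16,  x_8 = 16,  x_9 = 0,  x_{10} = 16,  x_{11} = 8.
Since (x_{10}, x_{11}) = (x_2, x_3) = (16, 8) (two consecutive terms determine the rest), the sequence is eventually periodic: after a pre-period of length 1 it cycles with period 8.
For n ≥ 2, x_n depends only on (n - 2) mod 8. (875 - 2) mod 8 = 1, so x_{875} = x_3 = 8.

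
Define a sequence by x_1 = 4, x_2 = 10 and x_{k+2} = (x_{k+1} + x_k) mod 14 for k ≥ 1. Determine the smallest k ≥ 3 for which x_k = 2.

7

Listing terms: x_1 = 4; x_2 = 10; x_3 = 0; x_4 = 10; x_5 = 10; x_6 = 6; x_7 = 2; x_8 = 8; x_9 = 10; x_{10} = 4; x_{11} = 0; x_{12} = 4; x_{13} = 4; x_{14} = 8; x_{15} = 12; x_{16} = 6; x_{17} = 4; x_{18} = 10.
Since (x_{17}, x_{18}) = (x_1, x_2) = (4, 10) (two consecutive terms determine the rest), the sequence is periodic with period 16.
The value 2 first appears (with k ≥ 3) at x_7.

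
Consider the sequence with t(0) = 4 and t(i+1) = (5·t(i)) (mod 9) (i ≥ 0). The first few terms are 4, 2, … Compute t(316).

7

We have t(0) = 4,  t(1) = 2,  t(2) = 1,  t(3) = 5,  t(4) = 7,  t(5) = 8,  t(6) = 4.
The sequence repeats with period 6.
(316 - 0) mod 6 = 4, so t(316) = t(4) = 7.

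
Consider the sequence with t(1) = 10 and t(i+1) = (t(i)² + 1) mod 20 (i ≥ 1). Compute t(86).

1

Computing terms: t(1) = 10,  t(2) = 1,  t(3) = 2,  t(4) = 5,  t(5) = 6,  t(6) = 17,  t(7) = 10.
Since t(7) = t(1) = 10, the sequence is periodic with period 6.
(86 - 1) mod 6 = 1, so t(86) = t(2) = 1.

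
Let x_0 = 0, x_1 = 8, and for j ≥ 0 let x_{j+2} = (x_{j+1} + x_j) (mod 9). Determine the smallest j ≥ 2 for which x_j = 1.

Listing terms: x_0 = 0, x_1 = 8, x_2 = 8, x_3 = 7, x_4 = 6, x_5 = 4, x_6 = 1, x_7 = 5, x_8 = 6, x_9 = 2, x_{10} = 8, x_{11} = 1, x_{12} = 0, x_{13} = 1, x_{14} = 1, x_{15} = 2, x_{16} = 3, x_{17} = 5, x_{18} = 8, x_{19} = 4, x_{20} = 3, x_{21} = 7, x_{22} = 1, x_{23} = 8, x_{24} = 0, x_{25} = 8.
Since (x_{24}, x_{25}) = (x_0, x_1) = (0, 8) (two consecutive terms determine the rest), the sequence is periodic with period 24.
The value 1 first appears (with j ≥ 2) at x_6.

6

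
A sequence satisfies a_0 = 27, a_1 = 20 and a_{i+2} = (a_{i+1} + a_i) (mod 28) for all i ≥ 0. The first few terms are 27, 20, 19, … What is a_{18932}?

We have a_0 = 27; a_1 = 20; a_2 = 19; a_3 = 11; a_4 = 2; a_5 = 13; a_6 = 15; a_7 = 0; a_8 = 15; a_9 = 15; a_{10} = 2; a_{11} = 17; a_{12} = 19; a_{13} = 8; a_{14} = 27; a_{15} = 7; a_{16} = 6; a_{17} = 13; a_{18} = 19; a_{19} = 4; a_{20} = 23; a_{21} = 27; a_{22} = 22; a_{23} = 21; a_{24} = 15; a_{25} = 8; a_{26} = 23; a_{27} = 3; a_{28} = 26; a_{29} = 1; a_{30} = 27; a_{31} = 0; a_{32} = 27; a_{33} = 27; a_{34} = 26; a_{35} = 25; a_{36} = 23; a_{37} = 20; a_{38} = 15; a_{39} = 7; a_{40} = 22; a_{41} = 1; a_{42} = 23; a_{43} = 24; a_{44} = 19; a_{45} = 15; a_{46} = 6; a_{47} = 21; a_{48} = 27; a_{49} = 20.
Since (a_{48}, a_{49}) = (a_0, a_1) = (27, 20) (two consecutive terms determine the rest), the sequence is periodic with period 48.
(18932 - 0) mod 48 = 20, so a_{18932} = a_{20} = 23.

23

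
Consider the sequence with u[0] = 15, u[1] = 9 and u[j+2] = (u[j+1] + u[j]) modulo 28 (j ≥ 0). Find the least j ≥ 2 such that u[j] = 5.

3

We have u[0] = 15, u[1] = 9, u[2] = 24, u[3] = 5, u[4] = 1, u[5] = 6, u[6] = 7, u[7] = 13, u[8] = 20, u[9] = 5, u[10] = 25, u[11] = 2, u[12] = 27, u[13] = 1, u[14] = 0, u[15] = 1, u[16] = 1, u[17] = 2, u[18] = 3, u[19] = 5, u[20] = 8, u[21] = 13, u[22] = 21, u[23] = 6, u[24] = 27, u[25] = 5, u[26] = 4, u[27] = 9, u[28] = 13, u[29] = 22, u[30] = 7, u[31] = 1, u[32] = 8, u[33] = 9, u[34] = 17, u[35] = 26, u[36] = 15, u[37] = 13, u[38] = 0, u[39] = 13, u[40] = 13, u[41] = 26, u[42] = 11, u[43] = 9, u[44] = 20, u[45] = 1, u[46] = 21, u[47] = 22, u[48] = 15, u[49] = 9.
Since (u[48], u[49]) = (u[0], u[1]) = (15, 9) (two consecutive terms determine the rest), the sequence is periodic with period 48.
The value 5 first appears (with j ≥ 2) at u[3].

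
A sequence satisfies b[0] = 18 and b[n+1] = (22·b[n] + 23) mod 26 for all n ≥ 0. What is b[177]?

We have b[0] = 18,  b[1] = 3,  b[2] = 11,  b[3] = 5,  b[4] = 3.
Since b[4] = b[1] = 3, the sequence is eventually periodic: after a pre-period of length 1 it cycles with period 3.
For n ≥ 1, b[n] depends only on (n - 1) mod 3. (177 - 1) mod 3 = 2, so b[177] = b[3] = 5.

5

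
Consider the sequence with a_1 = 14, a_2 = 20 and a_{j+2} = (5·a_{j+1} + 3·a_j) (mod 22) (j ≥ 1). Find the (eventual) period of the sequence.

10

a_1 = 14, a_2 = 20, a_3 = 10, a_4 = 0, a_5 = 8, a_6 = 18, a_7 = 4, a_8 = 8, a_9 = 8, a_{10} = 20, a_{11} = 14, a_{12} = 20.
The sequence repeats with period 10.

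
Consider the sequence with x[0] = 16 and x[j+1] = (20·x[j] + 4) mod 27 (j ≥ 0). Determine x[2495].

24

x[0] = 16, x[1] = 0, x[2] = 4, x[3] = 3, x[4] = 10, x[5] = 15, x[6] = 7, x[7] = 9, x[8] = 22, x[9] = 12, x[10] = 1, x[11] = 24, x[12] = 25, x[13] = 18, x[14] = 13, x[15] = 21, x[16] = 19, x[17] = 6, x[18] = 16.
Since x[18] = x[0] = 16, the sequence is periodic with period 18.
So x[2495] = x[0 + ((2495-0) mod 18)] = x[11] = 24.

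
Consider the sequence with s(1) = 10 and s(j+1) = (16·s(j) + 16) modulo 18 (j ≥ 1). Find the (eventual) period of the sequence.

Listing terms: s(1) = 10,  s(2) = 14,  s(3) = 6,  s(4) = 4,  s(5) = 8,  s(6) = 0,  s(7) = 16,  s(8) = 2,  s(9) = 12,  s(10) = 10.
Since s(10) = s(1) = 10, the sequence is periodic with period 9.

9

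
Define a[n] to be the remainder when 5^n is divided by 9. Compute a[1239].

8

We have a[1] = 5; a[2] = 7; a[3] = 8; a[4] = 4; a[5] = 2; a[6] = 1; a[7] = 5.
Since a[7] = a[1] = 5, the sequence is periodic with period 6.
(1239 - 1) mod 6 = 2, so a[1239] = a[3] = 8.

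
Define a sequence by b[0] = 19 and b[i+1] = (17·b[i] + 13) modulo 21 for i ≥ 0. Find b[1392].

19

Computing terms: b[0] = 19; b[1] = 0; b[2] = 13; b[3] = 3; b[4] = 1; b[5] = 9; b[6] = 19.
Since b[6] = b[0] = 19, the sequence is periodic with period 6.
So b[1392] = b[0 + ((1392-0) mod 6)] = b[0] = 19.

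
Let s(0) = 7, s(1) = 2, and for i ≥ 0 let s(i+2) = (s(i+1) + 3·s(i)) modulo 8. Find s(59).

s(0) = 7, s(1) = 2, s(2) = 7, s(3) = 5, s(4) = 2, s(5) = 1, s(6) = 7, s(7) = 2.
Since (s(6), s(7)) = (s(0), s(1)) = (7, 2) (two consecutive terms determine the rest), the sequence is periodic with period 6.
So s(59) = s(0 + ((59-0) mod 6)) = s(5) = 1.

1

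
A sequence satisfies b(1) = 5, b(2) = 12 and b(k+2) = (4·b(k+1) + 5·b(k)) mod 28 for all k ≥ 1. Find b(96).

4

b(1) = 5; b(2) = 12; b(3) = 17; b(4) = 16; b(5) = 9; b(6) = 4; b(7) = 5; b(8) = 12.
The sequence repeats with period 6.
(96 - 1) mod 6 = 5, so b(96) = b(6) = 4.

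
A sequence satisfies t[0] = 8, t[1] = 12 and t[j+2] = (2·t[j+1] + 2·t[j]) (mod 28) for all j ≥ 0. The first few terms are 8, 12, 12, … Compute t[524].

24

We have t[0] = 8, t[1] = 12, t[2] = 12, t[3] = 20, t[4] = 8, t[5] = 0, t[6] = 16, t[7] = 4, t[8] = 12, t[9] = 4, t[10] = 4, t[11] = 16, t[12] = 12, t[13] = 0, t[14] = 24, t[15] = 20, t[16] = 4, t[17] = 20, t[18] = 20, t[19] = 24, t[20] = 4, t[21] = 0, t[22] = 8, t[23] = 16, t[24] = 20, t[25] = 16, t[26] = 16, t[27] = 8, t[28] = 20, t[29] = 0, t[30] = 12, t[31] = 24, t[32] = 16, t[33] = 24, t[34] = 24, t[35] = 12, t[36] = 16, t[37] = 0, t[38] = 4, t[39] = 8, t[40] = 24, t[41] = 8, t[42] = 8, t[43] = 4, t[44] = 24, t[45] = 0, t[46] = 20, t[47] = 12, t[48] = 8, t[49] = 12.
Since (t[48], t[49]) = (t[0], t[1]) = (8, 12) (two consecutive terms determine the rest), the sequence is periodic with period 48.
(524 - 0) mod 48 = 44, so t[524] = t[44] = 24.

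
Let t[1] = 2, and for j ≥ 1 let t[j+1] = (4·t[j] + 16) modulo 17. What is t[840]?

5

Listing terms: t[1] = 2,  t[2] = 7,  t[3] = 10,  t[4] = 5,  t[5] = 2.
Since t[5] = t[1] = 2, the sequence is periodic with period 4.
So t[840] = t[1 + ((840-1) mod 4)] = t[4] = 5.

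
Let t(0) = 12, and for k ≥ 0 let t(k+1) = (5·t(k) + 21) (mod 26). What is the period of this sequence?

4

We have t(0) = 12,  t(1) = 3,  t(2) = 10,  t(3) = 19,  t(4) = 12.
The sequence repeats with period 4.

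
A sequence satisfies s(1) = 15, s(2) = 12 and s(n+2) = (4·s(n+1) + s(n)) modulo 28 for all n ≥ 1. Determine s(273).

15

Computing terms: s(1) = 15, s(2) = 12, s(3) = 7, s(4) = 12, s(5) = 27, s(6) = 8, s(7) = 3, s(8) = 20, s(9) = 27, s(10) = 16, s(11) = 7, s(12) = 16, s(13) = 15, s(14) = 20, s(15) = 11, s(16) = 8, s(17) = 15, s(18) = 12.
Since (s(17), s(18)) = (s(1), s(2)) = (15, 12) (two consecutive terms determine the rest), the sequence is periodic with period 16.
(273 - 1) mod 16 = 0, so s(273) = s(1) = 15.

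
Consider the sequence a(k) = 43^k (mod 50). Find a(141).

43

a(1) = 43,  a(2) = 49,  a(3) = 7,  a(4) = 1,  a(5) = 43.
Since a(5) = a(1) = 43, the sequence is periodic with period 4.
So a(141) = a(1 + ((141-1) mod 4)) = a(1) = 43.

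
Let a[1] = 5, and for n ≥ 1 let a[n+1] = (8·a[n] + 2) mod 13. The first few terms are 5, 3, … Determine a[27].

We have a[1] = 5; a[2] = 3; a[3] = 0; a[4] = 2; a[5] = 5.
Since a[5] = a[1] = 5, the sequence is periodic with period 4.
(27 - 1) mod 4 = 2, so a[27] = a[3] = 0.

0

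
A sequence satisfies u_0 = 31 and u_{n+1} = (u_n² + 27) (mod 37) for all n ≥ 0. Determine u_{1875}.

u_0 = 31,  u_1 = 26,  u_2 = 0,  u_3 = 27,  u_4 = 16,  u_5 = 24,  u_6 = 11,  u_7 = 0.
Since u_7 = u_2 = 0, the sequence is eventually periodic: after a pre-period of length 2 it cycles with period 5.
For n ≥ 2, u_n depends only on (n - 2) mod 5. (1875 - 2) mod 5 = 3, so u_{1875} = u_5 = 24.

24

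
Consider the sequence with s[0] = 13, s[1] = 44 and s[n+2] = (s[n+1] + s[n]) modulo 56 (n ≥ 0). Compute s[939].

We have s[0] = 13,  s[1] = 44,  s[2] = 1,  s[3] = 45,  s[4] = 46,  s[5] = 35,  s[6] = 25,  s[7] = 4,  s[8] = 29,  s[9] = 33,  s[10] = 6,  s[11] = 39,  s[12] = 45,  s[13] = 28,  s[14] = 17,  s[15] = 45,  s[16] = 6,  s[17] = 51,  s[18] = 1,  s[19] = 52,  s[20] = 53,  s[21] = 49,  s[22] = 46,  s[23] = 39,  s[24] = 29,  s[25] = 12,  s[26] = 41,  s[27] = 53,  s[28] = 38,  s[29] = 35,  s[30] = 17,  s[31] = 52,  s[32] = 13,  s[33] = 9,  s[34] = 22,  s[35] = 31,  s[36] = 53,  s[37] = 28,  s[38] = 25,  s[39] = 53,  s[40] = 22,  s[41] = 19,  s[42] = 41,  s[43] = 4,  s[44] = 45,  s[45] = 49,  s[46] = 38,  s[47] = 31,  s[48] = 13,  s[49] = 44.
Since (s[48], s[49]) = (s[0], s[1]) = (13, 44) (two consecutive terms determine the rest), the sequence is periodic with period 48.
So s[939] = s[0 + ((939-0) mod 48)] = s[27] = 53.

53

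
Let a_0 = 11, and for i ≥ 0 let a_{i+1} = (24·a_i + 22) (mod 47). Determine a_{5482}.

29

We have a_0 = 11,  a_1 = 4,  a_2 = 24,  a_3 = 34,  a_4 = 39,  a_5 = 18,  a_6 = 31,  a_7 = 14,  a_8 = 29,  a_9 = 13,  a_{10} = 5,  a_{11} = 1,  a_{12} = 46,  a_{13} = 45,  a_{14} = 21,  a_{15} = 9,  a_{16} = 3,  a_{17} = 0,  a_{18} = 22,  a_{19} = 33,  a_{20} = 15,  a_{21} = 6,  a_{22} = 25,  a_{23} = 11.
The sequence repeats with period 23.
So a_{5482} = a_{0 + ((5482-0) mod 23)} = a_8 = 29.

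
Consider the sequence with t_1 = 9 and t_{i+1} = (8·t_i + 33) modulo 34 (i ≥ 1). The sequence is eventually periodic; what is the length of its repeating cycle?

t_1 = 9,  t_2 = 3,  t_3 = 23,  t_4 = 13,  t_5 = 1,  t_6 = 7,  t_7 = 21,  t_8 = 31,  t_9 = 9.
The sequence repeats with period 8.

8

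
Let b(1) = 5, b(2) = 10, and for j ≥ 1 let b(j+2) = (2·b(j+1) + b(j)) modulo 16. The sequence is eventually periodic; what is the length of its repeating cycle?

16

Computing terms: b(1) = 5, b(2) = 10, b(3) = 9, b(4) = 12, b(5) = 1, b(6) = 14, b(7) = 13, b(8) = 8, b(9) = 13, b(10) = 2, b(11) = 1, b(12) = 4, b(13) = 9, b(14) = 6, b(15) = 5, b(16) = 0, b(17) = 5, b(18) = 10.
Since (b(17), b(18)) = (b(1), b(2)) = (5, 10) (two consecutive terms determine the rest), the sequence is periodic with period 16.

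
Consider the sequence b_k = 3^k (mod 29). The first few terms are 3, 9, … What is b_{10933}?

Computing terms: b_1 = 3, b_2 = 9, b_3 = 27, b_4 = 23, b_5 = 11, b_6 = 4, b_7 = 12, b_8 = 7, b_9 = 21, b_{10} = 5, b_{11} = 15, b_{12} = 16, b_{13} = 19, b_{14} = 28, b_{15} = 26, b_{16} = 20, b_{17} = 2, b_{18} = 6, b_{19} = 18, b_{20} = 25, b_{21} = 17, b_{22} = 22, b_{23} = 8, b_{24} = 24, b_{25} = 14, b_{26} = 13, b_{27} = 10, b_{28} = 1, b_{29} = 3.
Since b_{29} = b_1 = 3, the sequence is periodic with period 28.
(10933 - 1) mod 28 = 12, so b_{10933} = b_{13} = 19.

19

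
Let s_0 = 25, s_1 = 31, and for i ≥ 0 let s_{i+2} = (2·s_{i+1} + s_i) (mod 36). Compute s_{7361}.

7

s_0 = 25; s_1 = 31; s_2 = 15; s_3 = 25; s_4 = 29; s_5 = 11; s_6 = 15; s_7 = 5; s_8 = 25; s_9 = 19; s_{10} = 27; s_{11} = 1; s_{12} = 29; s_{13} = 23; s_{14} = 3; s_{15} = 29; s_{16} = 25; s_{17} = 7; s_{18} = 3; s_{19} = 13; s_{20} = 29; s_{21} = 35; s_{22} = 27; s_{23} = 17; s_{24} = 25; s_{25} = 31.
Since (s_{24}, s_{25}) = (s_0, s_1) = (25, 31) (two consecutive terms determine the rest), the sequence is periodic with period 24.
(7361 - 0) mod 24 = 17, so s_{7361} = s_{17} = 7.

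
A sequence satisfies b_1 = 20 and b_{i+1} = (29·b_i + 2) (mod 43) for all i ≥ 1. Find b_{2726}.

6

Computing terms: b_1 = 20; b_2 = 23; b_3 = 24; b_4 = 10; b_5 = 34; b_6 = 42; b_7 = 16; b_8 = 36; b_9 = 14; b_{10} = 21; b_{11} = 9; b_{12} = 5; b_{13} = 18; b_{14} = 8; b_{15} = 19; b_{16} = 37; b_{17} = 0; b_{18} = 2; b_{19} = 17; b_{20} = 22; b_{21} = 38; b_{22} = 29; b_{23} = 26; b_{24} = 25; b_{25} = 39; b_{26} = 15; b_{27} = 7; b_{28} = 33; b_{29} = 13; b_{30} = 35; b_{31} = 28; b_{32} = 40; b_{33} = 1; b_{34} = 31; b_{35} = 41; b_{36} = 30; b_{37} = 12; b_{38} = 6; b_{39} = 4; b_{40} = 32; b_{41} = 27; b_{42} = 11; b_{43} = 20.
The sequence repeats with period 42.
So b_{2726} = b_{1 + ((2726-1) mod 42)} = b_{38} = 6.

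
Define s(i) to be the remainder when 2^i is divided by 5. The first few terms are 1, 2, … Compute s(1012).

Listing terms: s(0) = 1,  s(1) = 2,  s(2) = 4,  s(3) = 3,  s(4) = 1.
The sequence repeats with period 4.
(1012 - 0) mod 4 = 0, so s(1012) = s(0) = 1.

1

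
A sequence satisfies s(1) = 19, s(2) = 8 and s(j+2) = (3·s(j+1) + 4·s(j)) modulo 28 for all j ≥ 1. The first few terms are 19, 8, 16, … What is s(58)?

Computing terms: s(1) = 19,  s(2) = 8,  s(3) = 16,  s(4) = 24,  s(5) = 24,  s(6) = 0,  s(7) = 12,  s(8) = 8,  s(9) = 16.
Since (s(8), s(9)) = (s(2), s(3)) = (8, 16) (two consecutive terms determine the rest), the sequence is eventually periodic: after a pre-period of length 1 it cycles with period 6.
For j ≥ 2, s(j) depends only on (j - 2) mod 6. (58 - 2) mod 6 = 2, so s(58) = s(4) = 24.

24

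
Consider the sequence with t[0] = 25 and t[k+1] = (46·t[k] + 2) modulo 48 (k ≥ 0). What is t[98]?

38

t[0] = 25, t[1] = 0, t[2] = 2, t[3] = 46, t[4] = 6, t[5] = 38, t[6] = 22, t[7] = 6.
Since t[7] = t[4] = 6, the sequence is eventually periodic: after a pre-period of length 4 it cycles with period 3.
For k ≥ 4, t[k] depends only on (k - 4) mod 3. (98 - 4) mod 3 = 1, so t[98] = t[5] = 38.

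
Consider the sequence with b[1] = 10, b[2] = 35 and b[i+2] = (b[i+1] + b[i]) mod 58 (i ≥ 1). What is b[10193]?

Listing terms: b[1] = 10,  b[2] = 35,  b[3] = 45,  b[4] = 22,  b[5] = 9,  b[6] = 31,  b[7] = 40,  b[8] = 13,  b[9] = 53,  b[10] = 8,  b[11] = 3,  b[12] = 11,  b[13] = 14,  b[14] = 25,  b[15] = 39,  b[16] = 6,  b[17] = 45,  b[18] = 51,  b[19] = 38,  b[20] = 31,  b[21] = 11,  b[22] = 42,  b[23] = 53,  b[24] = 37,  b[25] = 32,  b[26] = 11,  b[27] = 43,  b[28] = 54,  b[29] = 39,  b[30] = 35,  b[31] = 16,  b[32] = 51,  b[33] = 9,  b[34] = 2,  b[35] = 11,  b[36] = 13,  b[37] = 24,  b[38] = 37,  b[39] = 3,  b[40] = 40,  b[41] = 43,  b[42] = 25,  b[43] = 10,  b[44] = 35.
The sequence repeats with period 42.
(10193 - 1) mod 42 = 28, so b[10193] = b[29] = 39.

39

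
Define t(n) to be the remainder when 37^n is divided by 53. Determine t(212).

28

Listing terms: t(0) = 1,  t(1) = 37,  t(2) = 44,  t(3) = 38,  t(4) = 28,  t(5) = 29,  t(6) = 13,  t(7) = 4,  t(8) = 42,  t(9) = 17,  t(10) = 46,  t(11) = 6,  t(12) = 10,  t(13) = 52,  t(14) = 16,  t(15) = 9,  t(16) = 15,  t(17) = 25,  t(18) = 24,  t(19) = 40,  t(20) = 49,  t(21) = 11,  t(22) = 36,  t(23) = 7,  t(24) = 47,  t(25) = 43,  t(26) = 1.
Since t(26) = t(0) = 1, the sequence is periodic with period 26.
So t(212) = t(0 + ((212-0) mod 26)) = t(4) = 28.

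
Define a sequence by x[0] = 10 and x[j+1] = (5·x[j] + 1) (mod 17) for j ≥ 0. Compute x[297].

8

Computing terms: x[0] = 10; x[1] = 0; x[2] = 1; x[3] = 6; x[4] = 14; x[5] = 3; x[6] = 16; x[7] = 13; x[8] = 15; x[9] = 8; x[10] = 7; x[11] = 2; x[12] = 11; x[13] = 5; x[14] = 9; x[15] = 12; x[16] = 10.
Since x[16] = x[0] = 10, the sequence is periodic with period 16.
(297 - 0) mod 16 = 9, so x[297] = x[9] = 8.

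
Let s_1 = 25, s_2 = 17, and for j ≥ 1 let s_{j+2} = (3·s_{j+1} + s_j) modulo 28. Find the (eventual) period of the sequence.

s_1 = 25; s_2 = 17; s_3 = 20; s_4 = 21; s_5 = 27; s_6 = 18; s_7 = 25; s_8 = 9; s_9 = 24; s_{10} = 25; s_{11} = 15; s_{12} = 14; s_{13} = 1; s_{14} = 17; s_{15} = 24; s_{16} = 5; s_{17} = 11; s_{18} = 10; s_{19} = 13; s_{20} = 21; s_{21} = 20; s_{22} = 25; s_{23} = 11; s_{24} = 2; s_{25} = 17; s_{26} = 25; s_{27} = 8; s_{28} = 21; s_{29} = 15; s_{30} = 10; s_{31} = 17; s_{32} = 5; s_{33} = 4; s_{34} = 17; s_{35} = 27; s_{36} = 14; s_{37} = 13; s_{38} = 25; s_{39} = 4; s_{40} = 9; s_{41} = 3; s_{42} = 18; s_{43} = 1; s_{44} = 21; s_{45} = 8; s_{46} = 17; s_{47} = 3; s_{48} = 26; s_{49} = 25; s_{50} = 17.
Since (s_{49}, s_{50}) = (s_1, s_2) = (25, 17) (two consecutive terms determine the rest), the sequence is periodic with period 48.

48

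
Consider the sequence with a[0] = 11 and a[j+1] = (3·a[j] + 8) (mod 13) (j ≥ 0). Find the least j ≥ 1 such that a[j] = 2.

a[0] = 11, a[1] = 2, a[2] = 1, a[3] = 11.
Since a[3] = a[0] = 11, the sequence is periodic with period 3.
The value 2 first appears (with j ≥ 1) at a[1].

1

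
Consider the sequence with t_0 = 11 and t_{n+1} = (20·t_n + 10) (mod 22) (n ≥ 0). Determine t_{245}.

0

t_0 = 11; t_1 = 10; t_2 = 12; t_3 = 8; t_4 = 16; t_5 = 0; t_6 = 10.
Since t_6 = t_1 = 10, the sequence is eventually periodic: after a pre-period of length 1 it cycles with period 5.
For n ≥ 1, t_n depends only on (n - 1) mod 5. (245 - 1) mod 5 = 4, so t_{245} = t_5 = 0.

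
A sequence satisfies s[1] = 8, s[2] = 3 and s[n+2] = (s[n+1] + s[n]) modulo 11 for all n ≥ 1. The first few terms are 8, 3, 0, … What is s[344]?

We have s[1] = 8; s[2] = 3; s[3] = 0; s[4] = 3; s[5] = 3; s[6] = 6; s[7] = 9; s[8] = 4; s[9] = 2; s[10] = 6; s[11] = 8; s[12] = 3.
Since (s[11], s[12]) = (s[1], s[2]) = (8, 3) (two consecutive terms determine the rest), the sequence is periodic with period 10.
(344 - 1) mod 10 = 3, so s[344] = s[4] = 3.

3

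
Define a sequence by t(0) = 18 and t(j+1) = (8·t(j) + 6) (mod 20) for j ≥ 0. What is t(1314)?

6

Computing terms: t(0) = 18, t(1) = 10, t(2) = 6, t(3) = 14, t(4) = 18.
Since t(4) = t(0) = 18, the sequence is periodic with period 4.
So t(1314) = t(0 + ((1314-0) mod 4)) = t(2) = 6.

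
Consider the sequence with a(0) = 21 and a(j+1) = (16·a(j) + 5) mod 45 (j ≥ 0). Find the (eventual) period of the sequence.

9

a(0) = 21,  a(1) = 26,  a(2) = 16,  a(3) = 36,  a(4) = 41,  a(5) = 31,  a(6) = 6,  a(7) = 11,  a(8) = 1,  a(9) = 21.
The sequence repeats with period 9.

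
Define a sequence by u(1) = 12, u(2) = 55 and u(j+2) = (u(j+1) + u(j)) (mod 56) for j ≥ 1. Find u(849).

Computing terms: u(1) = 12; u(2) = 55; u(3) = 11; u(4) = 10; u(5) = 21; u(6) = 31; u(7) = 52; u(8) = 27; u(9) = 23; u(10) = 50; u(11) = 17; u(12) = 11; u(13) = 28; u(14) = 39; u(15) = 11; u(16) = 50; u(17) = 5; u(18) = 55; u(19) = 4; u(20) = 3; u(21) = 7; u(22) = 10; u(23) = 17; u(24) = 27; u(25) = 44; u(26) = 15; u(27) = 3; u(28) = 18; u(29) = 21; u(30) = 39; u(31) = 4; u(32) = 43; u(33) = 47; u(34) = 34; u(35) = 25; u(36) = 3; u(37) = 28; u(38) = 31; u(39) = 3; u(40) = 34; u(41) = 37; u(42) = 15; u(43) = 52; u(44) = 11; u(45) = 7; u(46) = 18; u(47) = 25; u(48) = 43; u(49) = 12; u(50) = 55.
Since (u(49), u(50)) = (u(1), u(2)) = (12, 55) (two consecutive terms determine the rest), the sequence is periodic with period 48.
(849 - 1) mod 48 = 32, so u(849) = u(33) = 47.

47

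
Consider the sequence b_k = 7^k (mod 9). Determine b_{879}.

b_1 = 7; b_2 = 4; b_3 = 1; b_4 = 7.
The sequence repeats with period 3.
So b_{879} = b_{1 + ((879-1) mod 3)} = b_3 = 1.

1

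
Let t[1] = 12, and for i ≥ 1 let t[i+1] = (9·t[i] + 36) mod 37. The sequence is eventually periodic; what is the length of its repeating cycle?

t[1] = 12, t[2] = 33, t[3] = 0, t[4] = 36, t[5] = 27, t[6] = 20, t[7] = 31, t[8] = 19, t[9] = 22, t[10] = 12.
Since t[10] = t[1] = 12, the sequence is periodic with period 9.

9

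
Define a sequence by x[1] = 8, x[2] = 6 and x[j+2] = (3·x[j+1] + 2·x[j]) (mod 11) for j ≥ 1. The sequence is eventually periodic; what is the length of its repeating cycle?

30

x[1] = 8, x[2] = 6, x[3] = 1, x[4] = 4, x[5] = 3, x[6] = 6, x[7] = 2, x[8] = 7, x[9] = 3, x[10] = 1, x[11] = 9, x[12] = 7, x[13] = 6, x[14] = 10, x[15] = 9, x[16] = 3, x[17] = 5, x[18] = 10, x[19] = 7, x[20] = 8, x[21] = 5, x[22] = 9, x[23] = 4, x[24] = 8, x[25] = 10, x[26] = 2, x[27] = 4, x[28] = 5, x[29] = 1, x[30] = 2, x[31] = 8, x[32] = 6.
Since (x[31], x[32]) = (x[1], x[2]) = (8, 6) (two consecutive terms determine the rest), the sequence is periodic with period 30.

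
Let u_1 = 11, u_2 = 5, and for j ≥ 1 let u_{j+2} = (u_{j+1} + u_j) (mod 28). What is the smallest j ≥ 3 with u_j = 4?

Computing terms: u_1 = 11; u_2 = 5; u_3 = 16; u_4 = 21; u_5 = 9; u_6 = 2; u_7 = 11; u_8 = 13; u_9 = 24; u_{10} = 9; u_{11} = 5; u_{12} = 14; u_{13} = 19; u_{14} = 5; u_{15} = 24; u_{16} = 1; u_{17} = 25; u_{18} = 26; u_{19} = 23; u_{20} = 21; u_{21} = 16; u_{22} = 9; u_{23} = 25; u_{24} = 6; u_{25} = 3; u_{26} = 9; u_{27} = 12; u_{28} = 21; u_{29} = 5; u_{30} = 26; u_{31} = 3; u_{32} = 1; u_{33} = 4; u_{34} = 5; u_{35} = 9; u_{36} = 14; u_{37} = 23; u_{38} = 9; u_{39} = 4; u_{40} = 13; u_{41} = 17; u_{42} = 2; u_{43} = 19; u_{44} = 21; u_{45} = 12; u_{46} = 5; u_{47} = 17; u_{48} = 22; u_{49} = 11; u_{50} = 5.
Since (u_{49}, u_{50}) = (u_1, u_2) = (11, 5) (two consecutive terms determine the rest), the sequence is periodic with period 48.
The value 4 first appears (with j ≥ 3) at u_{33}.

33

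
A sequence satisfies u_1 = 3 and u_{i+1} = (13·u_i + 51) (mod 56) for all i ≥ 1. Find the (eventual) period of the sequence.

8

Listing terms: u_1 = 3,  u_2 = 34,  u_3 = 45,  u_4 = 20,  u_5 = 31,  u_6 = 6,  u_7 = 17,  u_8 = 48,  u_9 = 3.
The sequence repeats with period 8.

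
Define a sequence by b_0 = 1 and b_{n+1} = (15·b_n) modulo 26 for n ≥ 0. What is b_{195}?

We have b_0 = 1, b_1 = 15, b_2 = 17, b_3 = 21, b_4 = 3, b_5 = 19, b_6 = 25, b_7 = 11, b_8 = 9, b_9 = 5, b_{10} = 23, b_{11} = 7, b_{12} = 1.
Since b_{12} = b_0 = 1, the sequence is periodic with period 12.
(195 - 0) mod 12 = 3, so b_{195} = b_3 = 21.

21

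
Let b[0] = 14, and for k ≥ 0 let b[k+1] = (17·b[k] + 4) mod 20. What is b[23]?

10

b[0] = 14, b[1] = 2, b[2] = 18, b[3] = 10, b[4] = 14.
The sequence repeats with period 4.
So b[23] = b[0 + ((23-0) mod 4)] = b[3] = 10.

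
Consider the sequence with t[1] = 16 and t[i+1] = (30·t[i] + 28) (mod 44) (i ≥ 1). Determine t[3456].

Computing terms: t[1] = 16, t[2] = 24, t[3] = 0, t[4] = 28, t[5] = 32, t[6] = 20, t[7] = 12, t[8] = 36, t[9] = 8, t[10] = 4, t[11] = 16.
Since t[11] = t[1] = 16, the sequence is periodic with period 10.
(3456 - 1) mod 10 = 5, so t[3456] = t[6] = 20.

20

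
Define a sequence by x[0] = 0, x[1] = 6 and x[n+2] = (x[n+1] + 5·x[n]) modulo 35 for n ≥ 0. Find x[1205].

Computing terms: x[0] = 0,  x[1] = 6,  x[2] = 6,  x[3] = 1,  x[4] = 31,  x[5] = 1,  x[6] = 16,  x[7] = 21,  x[8] = 31,  x[9] = 31,  x[10] = 11,  x[11] = 26,  x[12] = 11,  x[13] = 1,  x[14] = 21,  x[15] = 26,  x[16] = 26,  x[17] = 16,  x[18] = 6,  x[19] = 16,  x[20] = 11,  x[21] = 21,  x[22] = 6,  x[23] = 6.
Since (x[22], x[23]) = (x[1], x[2]) = (6, 6) (two consecutive terms determine the rest), the sequence is eventually periodic: after a pre-period of length 1 it cycles with period 21.
For n ≥ 1, x[n] depends only on (n - 1) mod 21. (1205 - 1) mod 21 = 7, so x[1205] = x[8] = 31.

31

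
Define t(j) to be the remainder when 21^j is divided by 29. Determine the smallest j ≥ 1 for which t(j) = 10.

Listing terms: t(0) = 1; t(1) = 21; t(2) = 6; t(3) = 10; t(4) = 7; t(5) = 2; t(6) = 13; t(7) = 12; t(8) = 20; t(9) = 14; t(10) = 4; t(11) = 26; t(12) = 24; t(13) = 11; t(14) = 28; t(15) = 8; t(16) = 23; t(17) = 19; t(18) = 22; t(19) = 27; t(20) = 16; t(21) = 17; t(22) = 9; t(23) = 15; t(24) = 25; t(25) = 3; t(26) = 5; t(27) = 18; t(28) = 1.
Since t(28) = t(0) = 1, the sequence is periodic with period 28.
The value 10 first appears (with j ≥ 1) at t(3).

3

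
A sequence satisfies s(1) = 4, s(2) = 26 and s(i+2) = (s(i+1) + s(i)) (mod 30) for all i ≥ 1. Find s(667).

18

Listing terms: s(1) = 4, s(2) = 26, s(3) = 0, s(4) = 26, s(5) = 26, s(6) = 22, s(7) = 18, s(8) = 10, s(9) = 28, s(10) = 8, s(11) = 6, s(12) = 14, s(13) = 20, s(14) = 4, s(15) = 24, s(16) = 28, s(17) = 22, s(18) = 20, s(19) = 12, s(20) = 2, s(21) = 14, s(22) = 16, s(23) = 0, s(24) = 16, s(25) = 16, s(26) = 2, s(27) = 18, s(28) = 20, s(29) = 8, s(30) = 28, s(31) = 6, s(32) = 4, s(33) = 10, s(34) = 14, s(35) = 24, s(36) = 8, s(37) = 2, s(38) = 10, s(39) = 12, s(40) = 22, s(41) = 4, s(42) = 26.
The sequence repeats with period 40.
(667 - 1) mod 40 = 26, so s(667) = s(27) = 18.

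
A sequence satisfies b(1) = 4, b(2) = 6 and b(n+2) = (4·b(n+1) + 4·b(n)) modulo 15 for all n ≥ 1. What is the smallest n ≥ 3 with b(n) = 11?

Listing terms: b(1) = 4, b(2) = 6, b(3) = 10, b(4) = 4, b(5) = 11, b(6) = 0, b(7) = 14, b(8) = 11, b(9) = 10, b(10) = 9, b(11) = 1, b(12) = 10, b(13) = 14, b(14) = 6, b(15) = 5, b(16) = 14, b(17) = 1, b(18) = 0, b(19) = 4, b(20) = 1, b(21) = 5, b(22) = 9, b(23) = 11, b(24) = 5, b(25) = 4, b(26) = 6.
Since (b(25), b(26)) = (b(1), b(2)) = (4, 6) (two consecutive terms determine the rest), the sequence is periodic with period 24.
The value 11 first appears (with n ≥ 3) at b(5).

5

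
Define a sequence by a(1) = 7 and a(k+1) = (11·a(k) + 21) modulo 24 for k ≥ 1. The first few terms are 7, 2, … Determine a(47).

19

a(1) = 7; a(2) = 2; a(3) = 19; a(4) = 14; a(5) = 7.
Since a(5) = a(1) = 7, the sequence is periodic with period 4.
So a(47) = a(1 + ((47-1) mod 4)) = a(3) = 19.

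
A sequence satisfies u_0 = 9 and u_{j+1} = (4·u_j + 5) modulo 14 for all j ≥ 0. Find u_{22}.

13

Listing terms: u_0 = 9,  u_1 = 13,  u_2 = 1,  u_3 = 9.
Since u_3 = u_0 = 9, the sequence is periodic with period 3.
(22 - 0) mod 3 = 1, so u_{22} = u_1 = 13.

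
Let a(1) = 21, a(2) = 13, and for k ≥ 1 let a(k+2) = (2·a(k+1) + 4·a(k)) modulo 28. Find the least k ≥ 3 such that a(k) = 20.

We have a(1) = 21,  a(2) = 13,  a(3) = 26,  a(4) = 20,  a(5) = 4,  a(6) = 4,  a(7) = 24,  a(8) = 8,  a(9) = 0,  a(10) = 4,  a(11) = 8,  a(12) = 4,  a(13) = 12,  a(14) = 12,  a(15) = 16,  a(16) = 24,  a(17) = 0,  a(18) = 12,  a(19) = 24,  a(20) = 12,  a(21) = 8,  a(22) = 8,  a(23) = 20,  a(24) = 16,  a(25) = 0,  a(26) = 8,  a(27) = 16,  a(28) = 8,  a(29) = 24,  a(30) = 24,  a(31) = 4,  a(32) = 20,  a(33) = 0,  a(34) = 24,  a(35) = 20,  a(36) = 24,  a(37) = 16,  a(38) = 16,  a(39) = 12,  a(40) = 4,  a(41) = 0,  a(42) = 16,  a(43) = 4,  a(44) = 16,  a(45) = 20,  a(46) = 20,  a(47) = 8,  a(48) = 12,  a(49) = 0,  a(50) = 20,  a(51) = 12,  a(52) = 20,  a(53) = 4.
Since (a(52), a(53)) = (a(4), a(5)) = (20, 4) (two consecutive terms determine the rest), the sequence is eventually periodic: after a pre-period of length 3 it cycles with period 48.
The value 20 first appears (with k ≥ 3) at a(4).

4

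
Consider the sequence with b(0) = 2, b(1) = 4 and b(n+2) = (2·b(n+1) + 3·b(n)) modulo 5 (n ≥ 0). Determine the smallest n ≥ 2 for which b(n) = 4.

b(0) = 2; b(1) = 4; b(2) = 4; b(3) = 0; b(4) = 2; b(5) = 4.
The sequence repeats with period 4.
The value 4 first appears (with n ≥ 2) at b(2).

2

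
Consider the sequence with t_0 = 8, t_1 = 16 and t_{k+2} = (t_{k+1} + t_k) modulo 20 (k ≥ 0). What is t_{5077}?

8

We have t_0 = 8, t_1 = 16, t_2 = 4, t_3 = 0, t_4 = 4, t_5 = 4, t_6 = 8, t_7 = 12, t_8 = 0, t_9 = 12, t_{10} = 12, t_{11} = 4, t_{12} = 16, t_{13} = 0, t_{14} = 16, t_{15} = 16, t_{16} = 12, t_{17} = 8, t_{18} = 0, t_{19} = 8, t_{20} = 8, t_{21} = 16.
Since (t_{20}, t_{21}) = (t_0, t_1) = (8, 16) (two consecutive terms determine the rest), the sequence is periodic with period 20.
(5077 - 0) mod 20 = 17, so t_{5077} = t_{17} = 8.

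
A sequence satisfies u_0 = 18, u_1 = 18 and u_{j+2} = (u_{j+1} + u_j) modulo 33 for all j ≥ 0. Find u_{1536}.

3

We have u_0 = 18; u_1 = 18; u_2 = 3; u_3 = 21; u_4 = 24; u_5 = 12; u_6 = 3; u_7 = 15; u_8 = 18; u_9 = 0; u_{10} = 18; u_{11} = 18.
Since (u_{10}, u_{11}) = (u_0, u_1) = (18, 18) (two consecutive terms determine the rest), the sequence is periodic with period 10.
So u_{1536} = u_{0 + ((1536-0) mod 10)} = u_6 = 3.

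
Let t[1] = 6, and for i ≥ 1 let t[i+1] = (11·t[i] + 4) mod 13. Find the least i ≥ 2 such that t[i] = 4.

Listing terms: t[1] = 6, t[2] = 5, t[3] = 7, t[4] = 3, t[5] = 11, t[6] = 8, t[7] = 1, t[8] = 2, t[9] = 0, t[10] = 4, t[11] = 9, t[12] = 12, t[13] = 6.
Since t[13] = t[1] = 6, the sequence is periodic with period 12.
The value 4 first appears (with i ≥ 2) at t[10].

10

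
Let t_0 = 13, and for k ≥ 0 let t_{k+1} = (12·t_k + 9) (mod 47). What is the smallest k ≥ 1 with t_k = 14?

11

t_0 = 13; t_1 = 24; t_2 = 15; t_3 = 1; t_4 = 21; t_5 = 26; t_6 = 39; t_7 = 7; t_8 = 46; t_9 = 44; t_{10} = 20; t_{11} = 14; t_{12} = 36; t_{13} = 18; t_{14} = 37; t_{15} = 30; t_{16} = 40; t_{17} = 19; t_{18} = 2; t_{19} = 33; t_{20} = 29; t_{21} = 28; t_{22} = 16; t_{23} = 13.
The sequence repeats with period 23.
The value 14 first appears (with k ≥ 1) at t_{11}.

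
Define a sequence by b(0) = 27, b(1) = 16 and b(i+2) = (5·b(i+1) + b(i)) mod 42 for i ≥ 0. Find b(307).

2

Computing terms: b(0) = 27; b(1) = 16; b(2) = 23; b(3) = 5; b(4) = 6; b(5) = 35; b(6) = 13; b(7) = 16; b(8) = 9; b(9) = 19; b(10) = 20; b(11) = 35; b(12) = 27; b(13) = 2; b(14) = 37; b(15) = 19; b(16) = 6; b(17) = 7; b(18) = 41; b(19) = 2; b(20) = 9; b(21) = 5; b(22) = 34; b(23) = 7; b(24) = 27; b(25) = 16.
Since (b(24), b(25)) = (b(0), b(1)) = (27, 16) (two consecutive terms determine the rest), the sequence is periodic with period 24.
So b(307) = b(0 + ((307-0) mod 24)) = b(19) = 2.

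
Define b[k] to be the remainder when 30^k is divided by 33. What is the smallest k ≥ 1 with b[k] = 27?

Computing terms: b[0] = 1; b[1] = 30; b[2] = 9; b[3] = 6; b[4] = 15; b[5] = 21; b[6] = 3; b[7] = 24; b[8] = 27; b[9] = 18; b[10] = 12; b[11] = 30.
Since b[11] = b[1] = 30, the sequence is eventually periodic: after a pre-period of length 1 it cycles with period 10.
The value 27 first appears (with k ≥ 1) at b[8].

8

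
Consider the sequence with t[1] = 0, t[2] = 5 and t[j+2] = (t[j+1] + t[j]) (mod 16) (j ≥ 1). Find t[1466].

5

t[1] = 0; t[2] = 5; t[3] = 5; t[4] = 10; t[5] = 15; t[6] = 9; t[7] = 8; t[8] = 1; t[9] = 9; t[10] = 10; t[11] = 3; t[12] = 13; t[13] = 0; t[14] = 13; t[15] = 13; t[16] = 10; t[17] = 7; t[18] = 1; t[19] = 8; t[20] = 9; t[21] = 1; t[22] = 10; t[23] = 11; t[24] = 5; t[25] = 0; t[26] = 5.
The sequence repeats with period 24.
So t[1466] = t[1 + ((1466-1) mod 24)] = t[2] = 5.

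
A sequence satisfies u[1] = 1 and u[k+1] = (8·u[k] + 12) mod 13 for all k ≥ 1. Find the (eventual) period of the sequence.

4

Computing terms: u[1] = 1; u[2] = 7; u[3] = 3; u[4] = 10; u[5] = 1.
Since u[5] = u[1] = 1, the sequence is periodic with period 4.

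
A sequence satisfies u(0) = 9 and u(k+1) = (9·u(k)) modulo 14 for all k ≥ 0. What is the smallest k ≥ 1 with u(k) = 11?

Computing terms: u(0) = 9, u(1) = 11, u(2) = 1, u(3) = 9.
The sequence repeats with period 3.
The value 11 first appears (with k ≥ 1) at u(1).

1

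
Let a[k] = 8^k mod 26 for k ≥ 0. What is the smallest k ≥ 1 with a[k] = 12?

2

Listing terms: a[0] = 1,  a[1] = 8,  a[2] = 12,  a[3] = 18,  a[4] = 14,  a[5] = 8.
Since a[5] = a[1] = 8, the sequence is eventually periodic: after a pre-period of length 1 it cycles with period 4.
The value 12 first appears (with k ≥ 1) at a[2].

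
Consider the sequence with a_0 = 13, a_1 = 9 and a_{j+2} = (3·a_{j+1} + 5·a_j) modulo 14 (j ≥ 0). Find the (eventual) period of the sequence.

3

Computing terms: a_0 = 13; a_1 = 9; a_2 = 8; a_3 = 13; a_4 = 9.
Since (a_3, a_4) = (a_0, a_1) = (13, 9) (two consecutive terms determine the rest), the sequence is periodic with period 3.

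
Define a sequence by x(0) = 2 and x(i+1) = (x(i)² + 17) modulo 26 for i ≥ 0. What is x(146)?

16

Listing terms: x(0) = 2, x(1) = 21, x(2) = 16, x(3) = 13, x(4) = 4, x(5) = 7, x(6) = 14, x(7) = 5, x(8) = 16.
Since x(8) = x(2) = 16, the sequence is eventually periodic: after a pre-period of length 2 it cycles with period 6.
For i ≥ 2, x(i) depends only on (i - 2) mod 6. (146 - 2) mod 6 = 0, so x(146) = x(2) = 16.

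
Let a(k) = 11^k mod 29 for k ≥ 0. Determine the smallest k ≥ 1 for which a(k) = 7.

Computing terms: a(0) = 1,  a(1) = 11,  a(2) = 5,  a(3) = 26,  a(4) = 25,  a(5) = 14,  a(6) = 9,  a(7) = 12,  a(8) = 16,  a(9) = 2,  a(10) = 22,  a(11) = 10,  a(12) = 23,  a(13) = 21,  a(14) = 28,  a(15) = 18,  a(16) = 24,  a(17) = 3,  a(18) = 4,  a(19) = 15,  a(20) = 20,  a(21) = 17,  a(22) = 13,  a(23) = 27,  a(24) = 7,  a(25) = 19,  a(26) = 6,  a(27) = 8,  a(28) = 1.
The sequence repeats with period 28.
The value 7 first appears (with k ≥ 1) at a(24).

24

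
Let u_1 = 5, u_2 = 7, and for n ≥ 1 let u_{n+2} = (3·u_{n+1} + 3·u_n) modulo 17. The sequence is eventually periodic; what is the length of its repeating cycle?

We have u_1 = 5,  u_2 = 7,  u_3 = 2,  u_4 = 10,  u_5 = 2,  u_6 = 2,  u_7 = 12,  u_8 = 8,  u_9 = 9,  u_{10} = 0,  u_{11} = 10,  u_{12} = 13,  u_{13} = 1,  u_{14} = 8,  u_{15} = 10,  u_{16} = 3,  u_{17} = 5,  u_{18} = 7.
Since (u_{17}, u_{18}) = (u_1, u_2) = (5, 7) (two consecutive terms determine the rest), the sequence is periodic with period 16.

16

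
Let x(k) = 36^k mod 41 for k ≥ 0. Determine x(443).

Computing terms: x(0) = 1; x(1) = 36; x(2) = 25; x(3) = 39; x(4) = 10; x(5) = 32; x(6) = 4; x(7) = 21; x(8) = 18; x(9) = 33; x(10) = 40; x(11) = 5; x(12) = 16; x(13) = 2; x(14) = 31; x(15) = 9; x(16) = 37; x(17) = 20; x(18) = 23; x(19) = 8; x(20) = 1.
Since x(20) = x(0) = 1, the sequence is periodic with period 20.
So x(443) = x(0 + ((443-0) mod 20)) = x(3) = 39.

39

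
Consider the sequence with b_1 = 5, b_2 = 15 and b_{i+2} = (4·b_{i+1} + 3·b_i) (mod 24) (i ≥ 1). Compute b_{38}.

Listing terms: b_1 = 5, b_2 = 15, b_3 = 3, b_4 = 9, b_5 = 21, b_6 = 15, b_7 = 3.
Since (b_6, b_7) = (b_2, b_3) = (15, 3) (two consecutive terms determine the rest), the sequence is eventually periodic: after a pre-period of length 1 it cycles with period 4.
For i ≥ 2, b_i depends only on (i - 2) mod 4. (38 - 2) mod 4 = 0, so b_{38} = b_2 = 15.

15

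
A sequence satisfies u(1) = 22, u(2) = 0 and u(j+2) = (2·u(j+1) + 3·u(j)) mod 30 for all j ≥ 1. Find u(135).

u(1) = 22, u(2) = 0, u(3) = 6, u(4) = 12, u(5) = 12, u(6) = 0, u(7) = 6.
Since (u(6), u(7)) = (u(2), u(3)) = (0, 6) (two consecutive terms determine the rest), the sequence is eventually periodic: after a pre-period of length 1 it cycles with period 4.
For j ≥ 2, u(j) depends only on (j - 2) mod 4. (135 - 2) mod 4 = 1, so u(135) = u(3) = 6.

6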